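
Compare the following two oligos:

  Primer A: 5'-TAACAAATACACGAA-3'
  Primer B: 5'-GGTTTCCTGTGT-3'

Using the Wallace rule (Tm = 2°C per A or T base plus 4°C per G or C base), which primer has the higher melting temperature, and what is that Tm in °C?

Primer A, 38°C

Primer A: A+T=11, G+C=4 → Tm = 2(11)+4(4) = 38°C
Primer B: A+T=6, G+C=6 → Tm = 2(6)+4(6) = 36°C
38°C vs 36°C → primer A is higher.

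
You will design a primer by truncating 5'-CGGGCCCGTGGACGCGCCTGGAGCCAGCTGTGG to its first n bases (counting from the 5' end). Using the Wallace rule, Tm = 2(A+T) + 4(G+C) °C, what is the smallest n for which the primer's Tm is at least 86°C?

n = 24

First 23 bases: CGGGCCCGTGGACGCGCCTGGAG → Tm = 84°C (< 86°C)
First 24 bases: CGGGCCCGTGGACGCGCCTGGAGC → Tm = 88°C (≥ 86°C)
Since every base adds ≥2°C, Tm only increases with n, so the threshold is first crossed at n = 24.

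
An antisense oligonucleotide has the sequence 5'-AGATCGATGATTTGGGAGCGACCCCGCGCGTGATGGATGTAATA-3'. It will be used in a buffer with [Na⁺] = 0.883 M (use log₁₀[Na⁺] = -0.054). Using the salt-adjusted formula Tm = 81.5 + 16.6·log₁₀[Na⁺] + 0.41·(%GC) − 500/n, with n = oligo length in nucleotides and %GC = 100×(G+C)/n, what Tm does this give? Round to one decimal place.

90.7°C

Length n = 44. Base counts: T=10, A=11, C=8, G=15
G+C = 23, so %GC = 23/44 × 100 = 52.273%
Salt term: 16.6 × (-0.054) = -0.896
GC term: 0.41 × 52.273 = 21.432; length term: −500/44 = −11.364
Tm = 81.5 + (-0.896) + 21.432 − 11.364 = 90.672 → 90.7°C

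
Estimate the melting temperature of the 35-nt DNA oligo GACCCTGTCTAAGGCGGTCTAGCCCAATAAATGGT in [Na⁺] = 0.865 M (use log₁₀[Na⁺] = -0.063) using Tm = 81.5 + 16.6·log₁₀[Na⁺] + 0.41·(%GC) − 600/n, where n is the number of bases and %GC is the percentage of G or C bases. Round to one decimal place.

84.4°C

Length n = 35. G=9, T=8, A=9, C=9
G+C = 18, so %GC = 18/35 × 100 = 51.429%
Salt term: 16.6 × (-0.063) = -1.046
GC term: 0.41 × 51.429 = 21.086; length term: −600/35 = −17.143
Tm = 81.5 + (-1.046) + 21.086 − 17.143 = 84.397 → 84.4°C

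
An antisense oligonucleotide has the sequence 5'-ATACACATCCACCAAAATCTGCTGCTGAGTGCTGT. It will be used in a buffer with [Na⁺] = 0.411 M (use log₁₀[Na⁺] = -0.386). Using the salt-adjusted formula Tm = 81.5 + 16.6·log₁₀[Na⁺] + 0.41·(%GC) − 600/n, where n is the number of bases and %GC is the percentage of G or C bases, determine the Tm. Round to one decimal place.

Length n = 35. Base counts: A=10, T=9, C=10, G=6
G+C = 16, so %GC = 16/35 × 100 = 45.714%
Salt term: 16.6 × (-0.386) = -6.408
GC term: 0.41 × 45.714 = 18.743; length term: −600/35 = −17.143
Tm = 81.5 + (-6.408) + 18.743 − 17.143 = 76.692 → 76.7°C

76.7°C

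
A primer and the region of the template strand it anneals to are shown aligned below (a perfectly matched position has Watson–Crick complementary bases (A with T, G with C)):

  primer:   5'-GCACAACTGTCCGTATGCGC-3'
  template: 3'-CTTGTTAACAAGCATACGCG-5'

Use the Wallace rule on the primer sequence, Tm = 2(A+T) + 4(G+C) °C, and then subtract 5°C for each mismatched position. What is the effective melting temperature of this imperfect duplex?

Primer base counts: A=4, T=4, G=5, C=7 → A+T=8, G+C=12
Perfect-match Tm = 2(8) + 4(12) = 16 + 48 = 64°C
Mismatches (positions where the bases are not complementary): 3 (at positions 2, 7, 11)
Effective Tm = 64 − 3×5 = 64 − 15 = 49°C

49°C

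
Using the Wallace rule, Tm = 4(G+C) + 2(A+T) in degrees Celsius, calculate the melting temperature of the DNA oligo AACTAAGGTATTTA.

34°C

Scanning the sequence gives G=2, A=6, C=1, T=5.
A+T = 11, G+C = 3
Tm = 2(11) + 4(3) = 22 + 12 = 34°C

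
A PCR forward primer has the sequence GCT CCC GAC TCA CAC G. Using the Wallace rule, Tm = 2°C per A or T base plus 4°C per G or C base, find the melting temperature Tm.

54°C

Base counts: C=8, T=2, G=3, A=3
AT pairs contribute 5, GC pairs contribute 11.
Tm = 4·11 + 2·5 = 44 + 10 = 54°C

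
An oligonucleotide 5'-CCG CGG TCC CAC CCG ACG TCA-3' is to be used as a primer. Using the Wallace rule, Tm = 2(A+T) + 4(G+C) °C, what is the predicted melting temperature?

74°C

Scanning the sequence gives C=11, G=5, T=2, A=3.
So N_AT = 5 and N_GC = 16.
Tm = 4·16 + 2·5 = 64 + 10 = 74°C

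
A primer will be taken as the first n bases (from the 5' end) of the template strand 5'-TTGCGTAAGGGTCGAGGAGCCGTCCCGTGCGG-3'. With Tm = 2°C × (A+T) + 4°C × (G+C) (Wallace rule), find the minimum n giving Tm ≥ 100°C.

First 29 bases: TTGCGTAAGGGTCGAGGAGCCGTCCCGTG → Tm = 96°C (< 100°C)
First 30 bases: TTGCGTAAGGGTCGAGGAGCCGTCCCGTGC → Tm = 100°C (≥ 100°C)
Since every base adds ≥2°C, Tm only increases with n, so the threshold is first crossed at n = 30.

n = 30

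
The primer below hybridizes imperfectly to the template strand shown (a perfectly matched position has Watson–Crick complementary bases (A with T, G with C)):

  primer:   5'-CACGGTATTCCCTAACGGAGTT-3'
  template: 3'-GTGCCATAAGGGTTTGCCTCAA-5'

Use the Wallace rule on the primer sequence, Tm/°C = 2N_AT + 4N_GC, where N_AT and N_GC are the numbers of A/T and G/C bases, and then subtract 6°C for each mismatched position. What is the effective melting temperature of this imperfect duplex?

Primer base counts: A=5, T=6, G=5, C=6 → A+T=11, G+C=11
Perfect-match Tm = 2(11) + 4(11) = 22 + 44 = 66°C
Mismatches (positions where the bases are not complementary): 1 (at position 13)
Effective Tm = 66 − 1×6 = 66 − 6 = 60°C

60°C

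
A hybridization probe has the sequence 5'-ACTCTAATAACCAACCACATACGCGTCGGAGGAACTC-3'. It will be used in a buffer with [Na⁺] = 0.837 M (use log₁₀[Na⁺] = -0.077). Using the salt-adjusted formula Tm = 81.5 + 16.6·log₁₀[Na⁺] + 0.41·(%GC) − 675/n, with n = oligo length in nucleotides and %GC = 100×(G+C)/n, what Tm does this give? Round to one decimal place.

Length n = 37. Scanning the sequence gives A=13, C=12, T=6, G=6.
G+C = 18, so %GC = 18/37 × 100 = 48.649%
Salt term: 16.6 × (-0.077) = -1.278
GC term: 0.41 × 48.649 = 19.946; length term: −675/37 = −18.243
Tm = 81.5 + (-1.278) + 19.946 − 18.243 = 81.925 → 81.9°C

81.9°C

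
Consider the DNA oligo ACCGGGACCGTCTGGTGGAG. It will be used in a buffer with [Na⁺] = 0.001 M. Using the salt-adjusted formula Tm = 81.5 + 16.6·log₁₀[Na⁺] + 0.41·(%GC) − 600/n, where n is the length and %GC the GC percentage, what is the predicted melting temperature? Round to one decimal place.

30.4°C

Length n = 20. Scanning the sequence gives A=3, T=3, G=9, C=5.
G+C = 14, so %GC = 14/20 × 100 = 70%
Salt term: 16.6 × (-3) = -49.8
GC term: 0.41 × 70 = 28.7; length term: −600/20 = −30
Tm = 81.5 + (-49.8) + 28.7 − 30 = 30.4 → 30.4°C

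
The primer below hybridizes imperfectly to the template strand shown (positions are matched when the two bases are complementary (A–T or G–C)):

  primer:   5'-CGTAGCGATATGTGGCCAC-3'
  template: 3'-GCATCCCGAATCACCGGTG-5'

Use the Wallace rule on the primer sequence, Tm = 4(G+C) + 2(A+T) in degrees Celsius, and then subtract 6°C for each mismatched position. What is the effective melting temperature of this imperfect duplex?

36°C

Primer base counts: A=4, T=4, G=6, C=5 → A+T=8, G+C=11
Perfect-match Tm = 2(8) + 4(11) = 16 + 44 = 60°C
Mismatches (positions where the bases are not complementary): 4 (at positions 6, 8, 10, 11)
Effective Tm = 60 − 4×6 = 60 − 24 = 36°C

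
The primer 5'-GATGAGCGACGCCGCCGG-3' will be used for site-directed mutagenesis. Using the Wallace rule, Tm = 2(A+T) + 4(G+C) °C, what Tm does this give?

64°C

Counting bases: G=8, A=3, T=1, C=6
So N_AT = 4 and N_GC = 14.
Tm = 2×4 + 4×14 = 64°C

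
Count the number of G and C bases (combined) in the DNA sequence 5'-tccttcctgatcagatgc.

9

Counting bases: G=3, A=3, C=6, T=6
Total G or C: 3 + 6 = 9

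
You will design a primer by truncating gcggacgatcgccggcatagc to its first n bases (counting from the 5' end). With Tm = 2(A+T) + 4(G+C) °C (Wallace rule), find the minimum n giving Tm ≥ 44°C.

First 12 bases: GCGGACGATCGC → Tm = 42°C (< 44°C)
First 13 bases: GCGGACGATCGCC → Tm = 46°C (≥ 44°C)
Each additional base adds 2°C (A/T) or 4°C (G/C), so Tm is non-decreasing in n; n = 13 is the first length to reach 44°C.

n = 13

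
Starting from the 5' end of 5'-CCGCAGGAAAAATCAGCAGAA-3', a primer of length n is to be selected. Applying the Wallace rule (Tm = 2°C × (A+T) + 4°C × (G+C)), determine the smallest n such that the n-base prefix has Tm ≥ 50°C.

First 16 bases: CCGCAGGAAAAATCAG → Tm = 48°C (< 50°C)
First 17 bases: CCGCAGGAAAAATCAGC → Tm = 52°C (≥ 50°C)
Each additional base adds 2°C (A/T) or 4°C (G/C), so Tm is non-decreasing in n; n = 17 is the first length to reach 50°C.

n = 17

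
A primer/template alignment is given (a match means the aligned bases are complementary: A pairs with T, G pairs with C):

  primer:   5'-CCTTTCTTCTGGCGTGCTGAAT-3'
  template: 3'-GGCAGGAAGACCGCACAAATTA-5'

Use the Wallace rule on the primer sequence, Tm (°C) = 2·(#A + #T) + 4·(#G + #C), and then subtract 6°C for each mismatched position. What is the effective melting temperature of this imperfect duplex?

Primer base counts: A=2, T=9, G=5, C=6 → A+T=11, G+C=11
Perfect-match Tm = 2(11) + 4(11) = 22 + 44 = 66°C
Mismatches (positions where the bases are not complementary): 4 (at positions 3, 5, 17, 19)
Effective Tm = 66 − 4×6 = 66 − 24 = 42°C

42°C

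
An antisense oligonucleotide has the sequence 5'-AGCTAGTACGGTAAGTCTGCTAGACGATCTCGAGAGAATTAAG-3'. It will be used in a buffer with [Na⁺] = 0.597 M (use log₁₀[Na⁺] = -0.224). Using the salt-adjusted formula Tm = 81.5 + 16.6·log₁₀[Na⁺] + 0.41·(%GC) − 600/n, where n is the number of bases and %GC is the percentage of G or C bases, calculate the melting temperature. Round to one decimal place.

81.9°C

Length n = 43. A=14, T=10, C=7, G=12
G+C = 19, so %GC = 19/43 × 100 = 44.186%
Salt term: 16.6 × (-0.224) = -3.718
GC term: 0.41 × 44.186 = 18.116; length term: −600/43 = −13.953
Tm = 81.5 + (-3.718) + 18.116 − 13.953 = 81.945 → 81.9°C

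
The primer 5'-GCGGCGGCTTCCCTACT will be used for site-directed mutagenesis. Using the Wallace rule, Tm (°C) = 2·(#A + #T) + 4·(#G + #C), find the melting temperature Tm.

58°C

C=7, G=5, A=1, T=4
AT pairs contribute 5, GC pairs contribute 12.
Tm = 4·12 + 2·5 = 48 + 10 = 58°C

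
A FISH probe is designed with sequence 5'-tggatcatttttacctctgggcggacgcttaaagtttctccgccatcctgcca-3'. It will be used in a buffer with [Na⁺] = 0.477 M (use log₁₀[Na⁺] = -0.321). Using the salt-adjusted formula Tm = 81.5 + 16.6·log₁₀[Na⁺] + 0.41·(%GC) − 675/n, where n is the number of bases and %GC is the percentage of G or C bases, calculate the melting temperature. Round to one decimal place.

Length n = 53. Base counts: A=9, C=16, G=11, T=17
G+C = 27, so %GC = 27/53 × 100 = 50.943%
Salt term: 16.6 × (-0.321) = -5.329
GC term: 0.41 × 50.943 = 20.887; length term: −675/53 = −12.736
Tm = 81.5 + (-5.329) + 20.887 − 12.736 = 84.322 → 84.3°C

84.3°C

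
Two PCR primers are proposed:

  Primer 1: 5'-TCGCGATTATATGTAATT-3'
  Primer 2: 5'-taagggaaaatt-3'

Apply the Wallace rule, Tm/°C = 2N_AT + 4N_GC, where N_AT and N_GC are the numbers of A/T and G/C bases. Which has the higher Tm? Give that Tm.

Primer 1, 46°C

Primer 1: A+T=13, G+C=5 → Tm = 2(13)+4(5) = 46°C
Primer 2: A+T=9, G+C=3 → Tm = 2(9)+4(3) = 30°C
46°C vs 30°C → primer 1 is higher.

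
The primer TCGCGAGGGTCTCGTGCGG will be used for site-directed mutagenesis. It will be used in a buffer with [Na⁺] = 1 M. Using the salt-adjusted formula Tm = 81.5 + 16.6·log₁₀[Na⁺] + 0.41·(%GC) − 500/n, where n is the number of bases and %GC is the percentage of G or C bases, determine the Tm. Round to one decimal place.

85.4°C

Length n = 19. Base counts: A=1, G=9, T=4, C=5
G+C = 14, so %GC = 14/19 × 100 = 73.684%
Salt term: 16.6 × (0) = 0
GC term: 0.41 × 73.684 = 30.21; length term: −500/19 = −26.316
Tm = 81.5 + (0) + 30.21 − 26.316 = 85.394 → 85.4°C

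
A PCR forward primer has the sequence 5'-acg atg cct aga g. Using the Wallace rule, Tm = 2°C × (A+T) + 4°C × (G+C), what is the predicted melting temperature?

Scanning the sequence gives A=4, T=2, G=4, C=3.
So N_AT = 6 and N_GC = 7.
Tm = 2(6) + 4(7) = 12 + 28 = 40°C

40°C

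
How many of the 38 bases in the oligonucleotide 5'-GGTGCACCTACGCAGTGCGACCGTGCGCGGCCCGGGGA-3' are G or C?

Scanning the sequence gives C=13, T=4, G=16, A=5.
Total G or C: 16 + 13 = 29

29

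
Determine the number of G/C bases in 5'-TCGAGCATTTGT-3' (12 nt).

Scanning the sequence gives A=2, C=2, T=5, G=3.
G+C = 3 + 2 = 5

5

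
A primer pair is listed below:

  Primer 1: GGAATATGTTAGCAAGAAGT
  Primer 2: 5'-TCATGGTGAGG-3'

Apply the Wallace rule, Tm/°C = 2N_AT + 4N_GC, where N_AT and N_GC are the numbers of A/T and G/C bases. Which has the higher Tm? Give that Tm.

Primer 1: A+T=13, G+C=7 → Tm = 2(13)+4(7) = 54°C
Primer 2: A+T=5, G+C=6 → Tm = 2(5)+4(6) = 34°C
54°C vs 34°C → primer 1 is higher.

Primer 1, 54°C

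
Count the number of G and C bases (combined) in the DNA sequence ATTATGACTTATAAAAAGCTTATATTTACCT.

Scanning the sequence gives G=2, C=4, A=12, T=13.
G+C = 2 + 4 = 6

6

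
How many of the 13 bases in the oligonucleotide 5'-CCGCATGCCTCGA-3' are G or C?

Scanning the sequence gives G=3, C=6, T=2, A=2.
G+C = 3 + 6 = 9

9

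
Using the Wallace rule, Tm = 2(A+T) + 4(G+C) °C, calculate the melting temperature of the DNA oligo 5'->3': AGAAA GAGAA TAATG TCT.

46°C

Counting bases: T=4, C=1, G=4, A=9
AT pairs contribute 13, GC pairs contribute 5.
Tm = 2×13 + 4×5 = 46°C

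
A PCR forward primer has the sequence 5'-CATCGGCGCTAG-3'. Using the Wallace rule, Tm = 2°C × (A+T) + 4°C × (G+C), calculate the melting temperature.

40°C

Counting bases: A=2, T=2, G=4, C=4
So N_AT = 4 and N_GC = 8.
Tm = 2×4 + 4×8 = 40°C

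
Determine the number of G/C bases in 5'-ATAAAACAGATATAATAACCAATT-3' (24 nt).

Base counts: G=1, A=14, T=6, C=3
Total G or C: 1 + 3 = 4

4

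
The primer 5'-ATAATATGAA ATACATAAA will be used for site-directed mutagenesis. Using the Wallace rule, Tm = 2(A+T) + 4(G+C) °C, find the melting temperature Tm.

42°C

Base counts: C=1, A=12, G=1, T=5
So N_AT = 17 and N_GC = 2.
Tm = 2×17 + 4×2 = 42°C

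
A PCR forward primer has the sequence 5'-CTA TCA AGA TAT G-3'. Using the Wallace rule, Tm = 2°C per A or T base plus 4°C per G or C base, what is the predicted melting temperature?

Scanning the sequence gives T=4, A=5, C=2, G=2.
A+T = 9, G+C = 4
Tm = 2×9 + 4×4 = 34°C

34°C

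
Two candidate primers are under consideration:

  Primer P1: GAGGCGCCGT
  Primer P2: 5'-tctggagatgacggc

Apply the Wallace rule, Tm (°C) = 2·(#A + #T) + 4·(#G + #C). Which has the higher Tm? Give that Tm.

Primer P1: A+T=2, G+C=8 → Tm = 2(2)+4(8) = 36°C
Primer P2: A+T=6, G+C=9 → Tm = 2(6)+4(9) = 48°C
36°C vs 48°C → primer P2 is higher.

Primer P2, 48°C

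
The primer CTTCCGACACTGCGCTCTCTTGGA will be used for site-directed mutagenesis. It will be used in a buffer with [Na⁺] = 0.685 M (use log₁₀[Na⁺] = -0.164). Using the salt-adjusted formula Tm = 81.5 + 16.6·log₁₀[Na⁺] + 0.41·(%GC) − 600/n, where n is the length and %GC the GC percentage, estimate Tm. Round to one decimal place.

77.7°C

Length n = 24. Counting bases: G=5, A=3, T=7, C=9
G+C = 14, so %GC = 14/24 × 100 = 58.333%
Salt term: 16.6 × (-0.164) = -2.722
GC term: 0.41 × 58.333 = 23.917; length term: −600/24 = −25
Tm = 81.5 + (-2.722) + 23.917 − 25 = 77.695 → 77.7°C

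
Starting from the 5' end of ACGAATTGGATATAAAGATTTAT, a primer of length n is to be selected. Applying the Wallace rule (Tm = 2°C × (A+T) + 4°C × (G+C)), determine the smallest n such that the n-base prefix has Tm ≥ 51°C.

n = 21

First 20 bases: ACGAATTGGATATAAAGATT → Tm = 50°C (< 51°C)
First 21 bases: ACGAATTGGATATAAAGATTT → Tm = 52°C (≥ 51°C)
Each additional base adds 2°C (A/T) or 4°C (G/C), so Tm is non-decreasing in n; n = 21 is the first length to reach 51°C.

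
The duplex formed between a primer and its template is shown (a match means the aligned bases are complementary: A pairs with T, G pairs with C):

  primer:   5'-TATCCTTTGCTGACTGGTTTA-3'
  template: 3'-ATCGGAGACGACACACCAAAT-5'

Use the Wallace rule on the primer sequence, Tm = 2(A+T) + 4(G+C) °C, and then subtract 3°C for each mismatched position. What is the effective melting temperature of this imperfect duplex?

46°C

Primer base counts: A=3, T=10, G=4, C=4 → A+T=13, G+C=8
Perfect-match Tm = 2(13) + 4(8) = 26 + 32 = 58°C
Mismatches (positions where the bases are not complementary): 4 (at positions 3, 7, 13, 14)
Effective Tm = 58 − 4×3 = 58 − 12 = 46°C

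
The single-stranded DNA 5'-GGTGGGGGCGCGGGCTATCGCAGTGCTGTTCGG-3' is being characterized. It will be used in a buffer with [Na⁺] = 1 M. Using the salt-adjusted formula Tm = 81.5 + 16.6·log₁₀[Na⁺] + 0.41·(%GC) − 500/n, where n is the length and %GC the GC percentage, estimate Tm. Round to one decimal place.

96.2°C

Length n = 33. Counting bases: C=7, T=7, G=17, A=2
G+C = 24, so %GC = 24/33 × 100 = 72.727%
Salt term: 16.6 × (0) = 0
GC term: 0.41 × 72.727 = 29.818; length term: −500/33 = −15.152
Tm = 81.5 + (0) + 29.818 − 15.152 = 96.166 → 96.2°C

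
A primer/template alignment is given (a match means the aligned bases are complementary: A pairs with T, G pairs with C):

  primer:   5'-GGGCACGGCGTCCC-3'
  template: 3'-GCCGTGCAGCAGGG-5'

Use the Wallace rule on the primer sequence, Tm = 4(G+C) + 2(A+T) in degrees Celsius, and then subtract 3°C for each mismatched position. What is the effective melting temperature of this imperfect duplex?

46°C

Primer base counts: A=1, T=1, G=6, C=6 → A+T=2, G+C=12
Perfect-match Tm = 2(2) + 4(12) = 4 + 48 = 52°C
Mismatches (positions where the bases are not complementary): 2 (at positions 1, 8)
Effective Tm = 52 − 2×3 = 52 − 6 = 46°C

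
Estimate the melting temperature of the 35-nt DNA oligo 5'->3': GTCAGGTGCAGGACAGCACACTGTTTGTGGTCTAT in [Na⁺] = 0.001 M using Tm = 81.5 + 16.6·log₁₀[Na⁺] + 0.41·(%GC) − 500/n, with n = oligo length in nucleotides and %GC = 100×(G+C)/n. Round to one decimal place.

38.5°C

Length n = 35. Counting bases: A=7, C=7, G=11, T=10
G+C = 18, so %GC = 18/35 × 100 = 51.429%
Salt term: 16.6 × (-3) = -49.8
GC term: 0.41 × 51.429 = 21.086; length term: −500/35 = −14.286
Tm = 81.5 + (-49.8) + 21.086 − 14.286 = 38.5 → 38.5°C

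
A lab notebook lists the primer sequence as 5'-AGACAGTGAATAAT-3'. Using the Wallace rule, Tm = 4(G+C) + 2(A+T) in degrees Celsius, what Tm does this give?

36°C

Scanning the sequence gives T=3, G=3, A=7, C=1.
AT pairs contribute 10, GC pairs contribute 4.
Tm = 2×10 + 4×4 = 36°C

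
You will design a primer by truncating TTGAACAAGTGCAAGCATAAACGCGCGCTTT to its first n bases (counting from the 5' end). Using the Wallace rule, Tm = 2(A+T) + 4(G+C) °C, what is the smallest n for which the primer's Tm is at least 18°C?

n = 7

First 6 bases: TTGAAC → Tm = 16°C (< 18°C)
First 7 bases: TTGAACA → Tm = 18°C (≥ 18°C)
Since every base adds ≥2°C, Tm only increases with n, so the threshold is first crossed at n = 7.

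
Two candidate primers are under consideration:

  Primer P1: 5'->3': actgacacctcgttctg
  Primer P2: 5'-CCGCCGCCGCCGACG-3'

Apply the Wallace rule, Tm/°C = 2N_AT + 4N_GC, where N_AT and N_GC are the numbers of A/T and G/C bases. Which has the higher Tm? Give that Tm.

Primer P2, 58°C

Primer P1: A+T=8, G+C=9 → Tm = 2(8)+4(9) = 52°C
Primer P2: A+T=1, G+C=14 → Tm = 2(1)+4(14) = 58°C
52°C vs 58°C → primer P2 is higher.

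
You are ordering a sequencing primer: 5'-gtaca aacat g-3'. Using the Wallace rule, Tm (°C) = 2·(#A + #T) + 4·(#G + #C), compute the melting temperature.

Scanning the sequence gives G=2, T=2, C=2, A=5.
AT pairs contribute 7, GC pairs contribute 4.
Tm = 2(7) + 4(4) = 14 + 16 = 30°C

30°C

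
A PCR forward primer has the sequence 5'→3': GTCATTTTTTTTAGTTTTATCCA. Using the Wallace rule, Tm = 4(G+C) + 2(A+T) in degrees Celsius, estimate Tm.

56°C

Base counts: A=4, C=3, G=2, T=14
So N_AT = 18 and N_GC = 5.
Tm = 2×18 + 4×5 = 56°C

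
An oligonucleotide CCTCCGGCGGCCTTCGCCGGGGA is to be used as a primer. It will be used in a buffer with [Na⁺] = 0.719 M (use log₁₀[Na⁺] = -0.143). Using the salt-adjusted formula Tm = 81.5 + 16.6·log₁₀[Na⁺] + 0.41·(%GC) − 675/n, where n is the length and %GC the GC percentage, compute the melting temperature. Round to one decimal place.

Length n = 23. Base counts: T=3, A=1, C=10, G=9
G+C = 19, so %GC = 19/23 × 100 = 82.609%
Salt term: 16.6 × (-0.143) = -2.374
GC term: 0.41 × 82.609 = 33.87; length term: −675/23 = −29.348
Tm = 81.5 + (-2.374) + 33.87 − 29.348 = 83.648 → 83.6°C

83.6°C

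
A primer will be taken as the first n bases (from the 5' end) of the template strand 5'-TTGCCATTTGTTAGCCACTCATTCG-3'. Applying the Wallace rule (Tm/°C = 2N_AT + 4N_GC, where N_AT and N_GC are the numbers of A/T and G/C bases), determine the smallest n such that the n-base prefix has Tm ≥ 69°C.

n = 25

First 24 bases: TTGCCATTTGTTAGCCACTCATTC → Tm = 68°C (< 69°C)
First 25 bases: TTGCCATTTGTTAGCCACTCATTCG → Tm = 72°C (≥ 69°C)
Each additional base adds 2°C (A/T) or 4°C (G/C), so Tm is non-decreasing in n; n = 25 is the first length to reach 69°C.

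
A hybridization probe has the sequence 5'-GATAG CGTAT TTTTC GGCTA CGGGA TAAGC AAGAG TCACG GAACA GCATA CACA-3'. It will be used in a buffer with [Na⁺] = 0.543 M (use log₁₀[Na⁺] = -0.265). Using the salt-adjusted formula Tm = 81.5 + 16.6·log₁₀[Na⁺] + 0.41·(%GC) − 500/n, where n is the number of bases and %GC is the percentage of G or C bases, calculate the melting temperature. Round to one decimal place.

86.8°C

Length n = 54. Counting bases: T=11, G=14, C=11, A=18
G+C = 25, so %GC = 25/54 × 100 = 46.296%
Salt term: 16.6 × (-0.265) = -4.399
GC term: 0.41 × 46.296 = 18.981; length term: −500/54 = −9.259
Tm = 81.5 + (-4.399) + 18.981 − 9.259 = 86.823 → 86.8°C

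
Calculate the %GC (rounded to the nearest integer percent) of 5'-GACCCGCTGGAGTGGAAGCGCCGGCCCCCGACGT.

76%

Scanning the sequence gives G=13, T=3, C=13, A=5.
G+C = 13 + 13 = 26 out of 34 bases
%GC = 26/34 × 100 = 76.47% ≈ 76%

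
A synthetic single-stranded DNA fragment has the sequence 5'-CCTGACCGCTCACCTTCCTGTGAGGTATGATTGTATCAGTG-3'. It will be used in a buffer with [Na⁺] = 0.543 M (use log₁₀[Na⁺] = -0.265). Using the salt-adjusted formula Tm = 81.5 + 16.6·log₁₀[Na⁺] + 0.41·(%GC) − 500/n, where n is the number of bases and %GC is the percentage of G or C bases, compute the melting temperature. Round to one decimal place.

Length n = 41. Base counts: C=11, G=10, T=13, A=7
G+C = 21, so %GC = 21/41 × 100 = 51.22%
Salt term: 16.6 × (-0.265) = -4.399
GC term: 0.41 × 51.22 = 21; length term: −500/41 = −12.195
Tm = 81.5 + (-4.399) + 21 − 12.195 = 85.906 → 85.9°C

85.9°C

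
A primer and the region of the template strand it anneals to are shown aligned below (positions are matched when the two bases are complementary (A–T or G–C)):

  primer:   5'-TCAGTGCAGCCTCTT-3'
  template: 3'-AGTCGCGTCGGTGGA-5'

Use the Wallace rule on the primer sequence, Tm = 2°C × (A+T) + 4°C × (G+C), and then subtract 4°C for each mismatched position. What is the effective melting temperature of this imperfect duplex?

Primer base counts: A=2, T=5, G=3, C=5 → A+T=7, G+C=8
Perfect-match Tm = 2(7) + 4(8) = 14 + 32 = 46°C
Mismatches (positions where the bases are not complementary): 3 (at positions 5, 12, 14)
Effective Tm = 46 − 3×4 = 46 − 12 = 34°C

34°C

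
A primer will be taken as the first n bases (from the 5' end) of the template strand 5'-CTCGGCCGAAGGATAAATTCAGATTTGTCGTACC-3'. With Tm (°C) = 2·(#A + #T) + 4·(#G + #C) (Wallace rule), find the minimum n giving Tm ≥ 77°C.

n = 27

First 26 bases: CTCGGCCGAAGGATAAATTCAGATTT → Tm = 74°C (< 77°C)
First 27 bases: CTCGGCCGAAGGATAAATTCAGATTTG → Tm = 78°C (≥ 77°C)
Since every base adds ≥2°C, Tm only increases with n, so the threshold is first crossed at n = 27.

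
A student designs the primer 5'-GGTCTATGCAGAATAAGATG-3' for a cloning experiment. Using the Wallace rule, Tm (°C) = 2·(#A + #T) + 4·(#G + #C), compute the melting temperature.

Scanning the sequence gives C=2, A=7, G=6, T=5.
So N_AT = 12 and N_GC = 8.
Tm = 2×12 + 4×8 = 56°C

56°C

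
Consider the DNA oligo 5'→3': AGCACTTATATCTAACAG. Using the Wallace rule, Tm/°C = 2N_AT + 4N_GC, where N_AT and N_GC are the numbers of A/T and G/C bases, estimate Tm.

Base counts: A=7, C=4, G=2, T=5
So N_AT = 12 and N_GC = 6.
Tm = 2×12 + 4×6 = 48°C

48°C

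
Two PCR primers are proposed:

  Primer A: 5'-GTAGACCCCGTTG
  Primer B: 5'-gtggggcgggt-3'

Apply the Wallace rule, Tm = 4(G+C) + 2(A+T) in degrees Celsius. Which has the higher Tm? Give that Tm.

Primer A: A+T=5, G+C=8 → Tm = 2(5)+4(8) = 42°C
Primer B: A+T=2, G+C=9 → Tm = 2(2)+4(9) = 40°C
42°C vs 40°C → primer A is higher.

Primer A, 42°C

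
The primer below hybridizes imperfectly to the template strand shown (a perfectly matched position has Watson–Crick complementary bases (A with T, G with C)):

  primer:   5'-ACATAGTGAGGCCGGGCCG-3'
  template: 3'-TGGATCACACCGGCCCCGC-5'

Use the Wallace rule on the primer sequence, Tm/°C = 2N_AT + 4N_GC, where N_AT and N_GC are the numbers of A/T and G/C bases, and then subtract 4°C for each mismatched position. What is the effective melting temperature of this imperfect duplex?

Primer base counts: A=4, T=2, G=8, C=5 → A+T=6, G+C=13
Perfect-match Tm = 2(6) + 4(13) = 12 + 52 = 64°C
Mismatches (positions where the bases are not complementary): 3 (at positions 3, 9, 17)
Effective Tm = 64 − 3×4 = 64 − 12 = 52°C

52°C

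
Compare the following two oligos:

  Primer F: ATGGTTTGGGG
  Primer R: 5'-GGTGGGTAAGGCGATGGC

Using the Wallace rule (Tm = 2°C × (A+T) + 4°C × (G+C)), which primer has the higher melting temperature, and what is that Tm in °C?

Primer F: A+T=5, G+C=6 → Tm = 2(5)+4(6) = 34°C
Primer R: A+T=6, G+C=12 → Tm = 2(6)+4(12) = 60°C
34°C vs 60°C → primer R is higher.

Primer R, 60°C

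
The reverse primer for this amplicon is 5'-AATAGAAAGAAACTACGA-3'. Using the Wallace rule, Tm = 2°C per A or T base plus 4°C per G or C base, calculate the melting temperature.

Base counts: T=2, C=2, G=3, A=11
So N_AT = 13 and N_GC = 5.
Tm = 2×13 + 4×5 = 46°C

46°C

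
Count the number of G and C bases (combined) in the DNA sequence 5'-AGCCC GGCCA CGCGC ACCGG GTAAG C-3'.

20

Base counts: C=11, G=9, A=5, T=1
G+C = 9 + 11 = 20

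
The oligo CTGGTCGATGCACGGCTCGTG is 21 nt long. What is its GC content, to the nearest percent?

Scanning the sequence gives C=6, A=2, G=8, T=5.
G+C = 8 + 6 = 14 out of 21 bases
%GC = 14/21 × 100 = 66.67% ≈ 67%

67%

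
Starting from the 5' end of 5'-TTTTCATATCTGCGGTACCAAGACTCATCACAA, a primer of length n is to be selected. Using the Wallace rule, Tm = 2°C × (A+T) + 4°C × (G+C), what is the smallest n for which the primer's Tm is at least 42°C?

n = 15

First 14 bases: TTTTCATATCTGCG → Tm = 38°C (< 42°C)
First 15 bases: TTTTCATATCTGCGG → Tm = 42°C (≥ 42°C)
Each additional base adds 2°C (A/T) or 4°C (G/C), so Tm is non-decreasing in n; n = 15 is the first length to reach 42°C.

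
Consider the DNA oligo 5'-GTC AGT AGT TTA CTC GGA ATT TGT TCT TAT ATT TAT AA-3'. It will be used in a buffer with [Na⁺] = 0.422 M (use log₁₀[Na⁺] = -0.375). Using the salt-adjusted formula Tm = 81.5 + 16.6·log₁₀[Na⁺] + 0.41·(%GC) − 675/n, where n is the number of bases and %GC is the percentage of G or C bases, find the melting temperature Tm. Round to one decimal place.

68.3°C

Length n = 38. Counting bases: T=18, C=4, A=10, G=6
G+C = 10, so %GC = 10/38 × 100 = 26.316%
Salt term: 16.6 × (-0.375) = -6.225
GC term: 0.41 × 26.316 = 10.79; length term: −675/38 = −17.763
Tm = 81.5 + (-6.225) + 10.79 − 17.763 = 68.302 → 68.3°C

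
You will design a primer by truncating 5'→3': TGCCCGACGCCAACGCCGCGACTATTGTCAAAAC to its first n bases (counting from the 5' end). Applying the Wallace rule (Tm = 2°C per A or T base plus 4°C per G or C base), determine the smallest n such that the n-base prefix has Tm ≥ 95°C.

n = 29

First 28 bases: TGCCCGACGCCAACGCCGCGACTATTGT → Tm = 92°C (< 95°C)
First 29 bases: TGCCCGACGCCAACGCCGCGACTATTGTC → Tm = 96°C (≥ 95°C)
Each additional base adds 2°C (A/T) or 4°C (G/C), so Tm is non-decreasing in n; n = 29 is the first length to reach 95°C.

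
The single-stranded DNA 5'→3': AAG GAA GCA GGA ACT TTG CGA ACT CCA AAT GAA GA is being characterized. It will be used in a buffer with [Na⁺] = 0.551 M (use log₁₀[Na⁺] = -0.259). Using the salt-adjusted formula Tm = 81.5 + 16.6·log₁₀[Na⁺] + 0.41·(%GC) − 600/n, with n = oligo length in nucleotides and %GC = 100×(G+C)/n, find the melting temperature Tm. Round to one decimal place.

Length n = 35. Counting bases: C=6, T=5, A=15, G=9
G+C = 15, so %GC = 15/35 × 100 = 42.857%
Salt term: 16.6 × (-0.259) = -4.299
GC term: 0.41 × 42.857 = 17.571; length term: −600/35 = −17.143
Tm = 81.5 + (-4.299) + 17.571 − 17.143 = 77.629 → 77.6°C

77.6°C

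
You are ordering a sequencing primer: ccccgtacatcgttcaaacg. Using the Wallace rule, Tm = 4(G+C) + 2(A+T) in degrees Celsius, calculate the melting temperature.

62°C

Scanning the sequence gives A=5, G=3, T=4, C=8.
AT pairs contribute 9, GC pairs contribute 11.
Tm = 4·11 + 2·9 = 44 + 18 = 62°C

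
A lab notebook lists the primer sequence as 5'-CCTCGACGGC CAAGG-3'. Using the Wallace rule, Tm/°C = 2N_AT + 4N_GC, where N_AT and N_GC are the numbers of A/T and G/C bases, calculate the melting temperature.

52°C

Counting bases: G=5, T=1, A=3, C=6
AT pairs contribute 4, GC pairs contribute 11.
Tm = 4·11 + 2·4 = 44 + 8 = 52°C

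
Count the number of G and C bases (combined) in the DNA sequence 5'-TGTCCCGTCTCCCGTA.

10

T=5, G=3, C=7, A=1
Total G or C: 3 + 7 = 10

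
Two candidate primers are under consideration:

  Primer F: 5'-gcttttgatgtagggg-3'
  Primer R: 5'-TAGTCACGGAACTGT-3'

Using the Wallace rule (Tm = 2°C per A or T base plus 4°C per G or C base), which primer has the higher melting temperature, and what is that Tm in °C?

Primer F, 48°C

Primer F: A+T=8, G+C=8 → Tm = 2(8)+4(8) = 48°C
Primer R: A+T=8, G+C=7 → Tm = 2(8)+4(7) = 44°C
48°C vs 44°C → primer F is higher.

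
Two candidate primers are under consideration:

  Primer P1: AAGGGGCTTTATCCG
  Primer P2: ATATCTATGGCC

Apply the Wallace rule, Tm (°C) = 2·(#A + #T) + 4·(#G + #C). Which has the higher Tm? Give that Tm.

Primer P1: A+T=7, G+C=8 → Tm = 2(7)+4(8) = 46°C
Primer P2: A+T=7, G+C=5 → Tm = 2(7)+4(5) = 34°C
46°C vs 34°C → primer P1 is higher.

Primer P1, 46°C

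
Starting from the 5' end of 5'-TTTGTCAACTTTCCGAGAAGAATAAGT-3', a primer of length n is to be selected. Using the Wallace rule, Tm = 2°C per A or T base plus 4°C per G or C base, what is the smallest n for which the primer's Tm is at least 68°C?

n = 26

First 25 bases: TTTGTCAACTTTCCGAGAAGAATAA → Tm = 66°C (< 68°C)
First 26 bases: TTTGTCAACTTTCCGAGAAGAATAAG → Tm = 70°C (≥ 68°C)
Each additional base adds 2°C (A/T) or 4°C (G/C), so Tm is non-decreasing in n; n = 26 is the first length to reach 68°C.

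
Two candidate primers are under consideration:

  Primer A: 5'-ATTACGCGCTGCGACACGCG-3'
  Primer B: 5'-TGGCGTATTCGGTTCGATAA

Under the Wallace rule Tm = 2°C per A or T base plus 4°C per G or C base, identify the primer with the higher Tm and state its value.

Primer A: A+T=7, G+C=13 → Tm = 2(7)+4(13) = 66°C
Primer B: A+T=11, G+C=9 → Tm = 2(11)+4(9) = 58°C
66°C vs 58°C → primer A is higher.

Primer A, 66°C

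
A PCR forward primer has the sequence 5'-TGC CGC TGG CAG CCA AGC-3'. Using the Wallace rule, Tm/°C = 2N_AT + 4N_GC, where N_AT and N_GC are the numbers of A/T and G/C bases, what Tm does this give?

Counting bases: A=3, G=6, C=7, T=2
So N_AT = 5 and N_GC = 13.
Tm = 4·13 + 2·5 = 52 + 10 = 62°C

62°C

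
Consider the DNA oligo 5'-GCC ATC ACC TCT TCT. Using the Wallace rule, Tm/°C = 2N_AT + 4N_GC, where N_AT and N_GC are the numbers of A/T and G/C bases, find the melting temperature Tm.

46°C

Counting bases: G=1, T=5, C=7, A=2
So N_AT = 7 and N_GC = 8.
Tm = 4·8 + 2·7 = 32 + 14 = 46°C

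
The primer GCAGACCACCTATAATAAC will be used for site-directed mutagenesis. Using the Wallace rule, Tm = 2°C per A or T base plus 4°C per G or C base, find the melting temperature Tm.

Base counts: G=2, T=3, C=6, A=8
AT pairs contribute 11, GC pairs contribute 8.
Tm = 2×11 + 4×8 = 54°C

54°C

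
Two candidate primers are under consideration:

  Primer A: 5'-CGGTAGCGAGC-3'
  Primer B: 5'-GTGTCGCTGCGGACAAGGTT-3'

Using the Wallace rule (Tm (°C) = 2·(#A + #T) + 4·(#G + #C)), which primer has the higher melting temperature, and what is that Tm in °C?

Primer A: A+T=3, G+C=8 → Tm = 2(3)+4(8) = 38°C
Primer B: A+T=8, G+C=12 → Tm = 2(8)+4(12) = 64°C
38°C vs 64°C → primer B is higher.

Primer B, 64°C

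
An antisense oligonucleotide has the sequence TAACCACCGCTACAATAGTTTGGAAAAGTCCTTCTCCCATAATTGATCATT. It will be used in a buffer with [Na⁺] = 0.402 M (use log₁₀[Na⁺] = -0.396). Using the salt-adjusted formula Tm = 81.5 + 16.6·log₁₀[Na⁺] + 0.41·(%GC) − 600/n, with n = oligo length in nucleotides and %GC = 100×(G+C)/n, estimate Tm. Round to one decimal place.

Length n = 51. Scanning the sequence gives T=16, A=16, C=13, G=6.
G+C = 19, so %GC = 19/51 × 100 = 37.255%
Salt term: 16.6 × (-0.396) = -6.574
GC term: 0.41 × 37.255 = 15.275; length term: −600/51 = −11.765
Tm = 81.5 + (-6.574) + 15.275 − 11.765 = 78.436 → 78.4°C

78.4°C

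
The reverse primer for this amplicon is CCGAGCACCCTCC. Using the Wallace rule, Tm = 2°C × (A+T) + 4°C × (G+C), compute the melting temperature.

T=1, C=8, G=2, A=2
So N_AT = 3 and N_GC = 10.
Tm = 2×3 + 4×10 = 46°C

46°C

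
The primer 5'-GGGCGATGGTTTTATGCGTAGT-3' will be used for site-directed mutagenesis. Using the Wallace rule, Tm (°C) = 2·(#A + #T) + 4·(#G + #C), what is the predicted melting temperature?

Base counts: C=2, T=8, G=9, A=3
A+T = 11, G+C = 11
Tm = 2(11) + 4(11) = 22 + 44 = 66°C

66°C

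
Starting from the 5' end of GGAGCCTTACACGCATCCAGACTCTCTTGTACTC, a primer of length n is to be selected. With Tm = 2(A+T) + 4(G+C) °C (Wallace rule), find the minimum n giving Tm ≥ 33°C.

n = 11

First 10 bases: GGAGCCTTAC → Tm = 32°C (< 33°C)
First 11 bases: GGAGCCTTACA → Tm = 34°C (≥ 33°C)
Each additional base adds 2°C (A/T) or 4°C (G/C), so Tm is non-decreasing in n; n = 11 is the first length to reach 33°C.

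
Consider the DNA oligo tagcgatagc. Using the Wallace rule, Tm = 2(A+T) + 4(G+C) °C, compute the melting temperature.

30°C

Base counts: T=2, A=3, G=3, C=2
A+T = 5, G+C = 5
Tm = 4·5 + 2·5 = 20 + 10 = 30°C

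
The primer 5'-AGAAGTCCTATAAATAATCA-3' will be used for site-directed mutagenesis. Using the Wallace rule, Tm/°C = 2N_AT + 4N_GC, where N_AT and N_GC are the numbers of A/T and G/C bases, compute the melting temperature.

Scanning the sequence gives G=2, T=5, A=10, C=3.
A+T = 15, G+C = 5
Tm = 4·5 + 2·15 = 20 + 30 = 50°C

50°C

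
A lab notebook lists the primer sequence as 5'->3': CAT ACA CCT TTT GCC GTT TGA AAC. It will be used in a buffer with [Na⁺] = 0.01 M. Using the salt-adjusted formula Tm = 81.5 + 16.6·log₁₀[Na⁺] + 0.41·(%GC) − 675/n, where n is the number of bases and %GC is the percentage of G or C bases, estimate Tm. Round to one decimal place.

Length n = 24. Counting bases: C=7, A=6, G=3, T=8
G+C = 10, so %GC = 10/24 × 100 = 41.667%
Salt term: 16.6 × (-2) = -33.2
GC term: 0.41 × 41.667 = 17.083; length term: −675/24 = −28.125
Tm = 81.5 + (-33.2) + 17.083 − 28.125 = 37.258 → 37.3°C

37.3°C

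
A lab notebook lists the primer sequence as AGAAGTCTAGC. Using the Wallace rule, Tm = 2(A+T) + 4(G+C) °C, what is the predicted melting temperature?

Counting bases: C=2, G=3, A=4, T=2
A+T = 6, G+C = 5
Tm = 4·5 + 2·6 = 20 + 12 = 32°C

32°C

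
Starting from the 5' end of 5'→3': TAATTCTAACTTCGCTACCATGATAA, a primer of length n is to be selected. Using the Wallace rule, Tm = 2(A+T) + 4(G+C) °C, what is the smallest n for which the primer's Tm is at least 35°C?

n = 14

First 13 bases: TAATTCTAACTTC → Tm = 32°C (< 35°C)
First 14 bases: TAATTCTAACTTCG → Tm = 36°C (≥ 35°C)
Each additional base adds 2°C (A/T) or 4°C (G/C), so Tm is non-decreasing in n; n = 14 is the first length to reach 35°C.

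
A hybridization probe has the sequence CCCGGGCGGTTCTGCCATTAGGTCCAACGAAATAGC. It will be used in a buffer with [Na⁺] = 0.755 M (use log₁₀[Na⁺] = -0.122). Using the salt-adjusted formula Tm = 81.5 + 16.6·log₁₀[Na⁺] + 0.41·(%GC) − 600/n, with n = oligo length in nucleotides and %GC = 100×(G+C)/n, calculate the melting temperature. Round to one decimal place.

86.7°C

Length n = 36. Counting bases: A=8, T=7, C=11, G=10
G+C = 21, so %GC = 21/36 × 100 = 58.333%
Salt term: 16.6 × (-0.122) = -2.025
GC term: 0.41 × 58.333 = 23.917; length term: −600/36 = −16.667
Tm = 81.5 + (-2.025) + 23.917 − 16.667 = 86.725 → 86.7°C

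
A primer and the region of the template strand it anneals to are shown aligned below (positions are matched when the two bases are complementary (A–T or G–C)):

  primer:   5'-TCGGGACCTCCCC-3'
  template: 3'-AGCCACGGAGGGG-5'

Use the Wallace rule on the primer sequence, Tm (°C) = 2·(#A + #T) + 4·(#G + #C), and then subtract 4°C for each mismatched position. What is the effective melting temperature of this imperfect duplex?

38°C

Primer base counts: A=1, T=2, G=3, C=7 → A+T=3, G+C=10
Perfect-match Tm = 2(3) + 4(10) = 6 + 40 = 46°C
Mismatches (positions where the bases are not complementary): 2 (at positions 5, 6)
Effective Tm = 46 − 2×4 = 46 − 8 = 38°C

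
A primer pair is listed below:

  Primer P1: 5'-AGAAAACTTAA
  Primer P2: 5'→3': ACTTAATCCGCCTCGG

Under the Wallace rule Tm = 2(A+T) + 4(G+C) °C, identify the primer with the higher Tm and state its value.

Primer P1: A+T=9, G+C=2 → Tm = 2(9)+4(2) = 26°C
Primer P2: A+T=7, G+C=9 → Tm = 2(7)+4(9) = 50°C
26°C vs 50°C → primer P2 is higher.

Primer P2, 50°C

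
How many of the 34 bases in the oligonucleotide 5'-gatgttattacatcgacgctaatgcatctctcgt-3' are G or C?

G=6, T=12, C=8, A=8
G+C = 6 + 8 = 14

14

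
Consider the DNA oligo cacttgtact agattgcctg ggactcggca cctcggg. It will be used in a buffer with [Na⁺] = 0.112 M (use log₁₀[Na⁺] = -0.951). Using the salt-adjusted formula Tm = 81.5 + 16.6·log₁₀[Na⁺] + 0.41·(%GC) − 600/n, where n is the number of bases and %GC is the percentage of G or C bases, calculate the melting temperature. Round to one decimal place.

73.9°C

Length n = 37. A=6, G=11, C=11, T=9
G+C = 22, so %GC = 22/37 × 100 = 59.459%
Salt term: 16.6 × (-0.951) = -15.787
GC term: 0.41 × 59.459 = 24.378; length term: −600/37 = −16.216
Tm = 81.5 + (-15.787) + 24.378 − 16.216 = 73.875 → 73.9°C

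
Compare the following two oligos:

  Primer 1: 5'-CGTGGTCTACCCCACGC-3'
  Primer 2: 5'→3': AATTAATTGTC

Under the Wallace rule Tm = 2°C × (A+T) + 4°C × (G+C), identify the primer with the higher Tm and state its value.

Primer 1: A+T=5, G+C=12 → Tm = 2(5)+4(12) = 58°C
Primer 2: A+T=9, G+C=2 → Tm = 2(9)+4(2) = 26°C
58°C vs 26°C → primer 1 is higher.

Primer 1, 58°C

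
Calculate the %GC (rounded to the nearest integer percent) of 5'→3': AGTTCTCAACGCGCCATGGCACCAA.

G=5, T=4, C=9, A=7
G+C = 5 + 9 = 14 out of 25 bases
%GC = 14/25 × 100 = 56% ≈ 56%

56%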